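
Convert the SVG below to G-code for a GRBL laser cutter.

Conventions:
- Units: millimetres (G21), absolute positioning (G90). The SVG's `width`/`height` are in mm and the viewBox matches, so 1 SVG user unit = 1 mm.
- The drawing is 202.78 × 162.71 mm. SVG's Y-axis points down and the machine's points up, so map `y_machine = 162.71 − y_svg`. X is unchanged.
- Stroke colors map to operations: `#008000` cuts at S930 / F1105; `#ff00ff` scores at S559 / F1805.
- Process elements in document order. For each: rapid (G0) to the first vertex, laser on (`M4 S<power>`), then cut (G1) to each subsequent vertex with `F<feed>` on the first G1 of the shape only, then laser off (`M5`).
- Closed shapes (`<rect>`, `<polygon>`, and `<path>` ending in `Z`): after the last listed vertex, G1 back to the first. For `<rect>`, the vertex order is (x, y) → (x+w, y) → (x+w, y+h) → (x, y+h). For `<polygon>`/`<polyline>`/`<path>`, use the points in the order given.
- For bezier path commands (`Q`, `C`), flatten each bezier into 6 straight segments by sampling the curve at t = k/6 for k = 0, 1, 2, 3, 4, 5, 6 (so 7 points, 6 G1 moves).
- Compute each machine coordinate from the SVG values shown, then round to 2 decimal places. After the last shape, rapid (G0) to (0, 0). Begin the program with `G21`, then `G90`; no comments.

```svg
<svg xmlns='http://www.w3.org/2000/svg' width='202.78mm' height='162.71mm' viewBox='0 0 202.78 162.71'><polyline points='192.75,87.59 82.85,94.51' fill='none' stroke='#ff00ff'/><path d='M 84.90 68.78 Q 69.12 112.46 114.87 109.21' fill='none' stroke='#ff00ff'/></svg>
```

1 u = 1 mm; y_m = 162.71 − y.

[1] `<polyline>` line segment, #ff00ff→score S559 F1805: (192.75,75.12) → (82.85,68.20)

[2] `<path>` quadratic bezier, #ff00ff→score S559 F1805: (84.90,93.93) → (81.35,80.67) → (81.22,70.02) → (84.50,61.98) → (91.21,56.55) → (101.33,53.72) → (114.87,53.50)

G21
G90
G0 X192.75 Y75.12
M4 S559
G1 X82.85 Y68.20 F1805
M5
G0 X84.90 Y93.93
M4 S559
G1 X81.35 Y80.67 F1805
G1 X81.22 Y70.02
G1 X84.50 Y61.98
G1 X91.21 Y56.55
G1 X101.33 Y53.72
G1 X114.87 Y53.50
M5
G0 X0.00 Y0.00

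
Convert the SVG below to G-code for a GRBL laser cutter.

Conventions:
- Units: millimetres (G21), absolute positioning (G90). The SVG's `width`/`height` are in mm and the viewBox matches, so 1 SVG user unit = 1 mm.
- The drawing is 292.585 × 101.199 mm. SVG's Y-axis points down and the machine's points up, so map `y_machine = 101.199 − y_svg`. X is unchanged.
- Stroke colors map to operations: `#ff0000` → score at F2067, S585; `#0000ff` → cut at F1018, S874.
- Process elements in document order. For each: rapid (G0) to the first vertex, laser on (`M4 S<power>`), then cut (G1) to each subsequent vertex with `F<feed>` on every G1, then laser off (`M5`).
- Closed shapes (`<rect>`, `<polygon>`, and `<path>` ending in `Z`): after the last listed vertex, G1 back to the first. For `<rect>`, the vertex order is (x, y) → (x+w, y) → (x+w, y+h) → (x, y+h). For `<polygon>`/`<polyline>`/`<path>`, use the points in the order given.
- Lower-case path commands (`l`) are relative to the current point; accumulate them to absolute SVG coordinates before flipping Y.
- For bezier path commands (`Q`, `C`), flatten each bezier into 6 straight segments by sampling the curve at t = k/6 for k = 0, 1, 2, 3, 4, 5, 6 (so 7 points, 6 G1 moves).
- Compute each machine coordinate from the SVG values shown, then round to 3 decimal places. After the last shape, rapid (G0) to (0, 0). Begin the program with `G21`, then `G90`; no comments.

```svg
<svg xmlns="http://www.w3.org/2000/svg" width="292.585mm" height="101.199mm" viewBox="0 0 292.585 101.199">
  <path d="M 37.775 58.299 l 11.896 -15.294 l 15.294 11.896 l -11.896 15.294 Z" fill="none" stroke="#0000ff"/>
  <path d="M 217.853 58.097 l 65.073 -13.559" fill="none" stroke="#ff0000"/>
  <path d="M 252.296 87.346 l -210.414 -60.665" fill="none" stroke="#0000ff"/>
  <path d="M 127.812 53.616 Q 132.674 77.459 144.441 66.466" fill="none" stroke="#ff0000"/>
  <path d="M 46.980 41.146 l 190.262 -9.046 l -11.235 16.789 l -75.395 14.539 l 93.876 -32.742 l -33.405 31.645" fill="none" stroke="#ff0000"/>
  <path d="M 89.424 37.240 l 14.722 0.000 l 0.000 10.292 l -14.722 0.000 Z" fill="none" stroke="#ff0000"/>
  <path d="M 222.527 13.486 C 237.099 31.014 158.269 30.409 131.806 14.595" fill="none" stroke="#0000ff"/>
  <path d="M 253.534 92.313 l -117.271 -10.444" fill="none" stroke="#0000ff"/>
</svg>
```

1 u = 1 mm; y_m = 101.199 − y.

[1] `<path>` regular polygon, #0000ff→cut S874 F1018: (37.775,42.900) → (49.671,58.194) → (64.965,46.298) → (53.069,31.004) → (37.775,42.900) (closed)

[2] `<path>` line segment, #ff0000→score S585 F2067: (217.853,43.102) → (282.926,56.661)

[3] `<path>` line segment, #0000ff→cut S874 F1018: (252.296,13.853) → (41.882,74.518)

[4] `<path>` quadratic bezier, #ff0000→score S585 F2067: (127.812,47.583) → (129.624,40.603) → (131.821,35.558) → (134.400,32.449) → (137.364,31.275) → (140.710,32.036) → (144.441,34.733)

[5] `<path>` open polyline, #ff0000→score S585 F2067: (46.980,60.053) → (237.242,69.099) → (226.007,52.310) → (150.612,37.771) → (244.488,70.513) → (211.083,38.868)

[6] `<path>` rectangle, #ff0000→score S585 F2067: (89.424,63.959) → (104.146,63.959) → (104.146,53.667) → (89.424,53.667) → (89.424,63.959) (closed)

[7] `<path>` cubic bezier, #0000ff→cut S874 F1018: (222.527,87.713) → (222.704,80.447) → (211.364,76.121) → (192.555,74.655) → (170.326,75.968) → (148.727,79.978) → (131.806,86.604)

[8] `<path>` line segment, #0000ff→cut S874 F1018: (253.534,8.886) → (136.263,19.330)

G21
G90
G0 X37.775 Y42.900
M4 S874
G1 X49.671 Y58.194 F1018
G1 X64.965 Y46.298 F1018
G1 X53.069 Y31.004 F1018
G1 X37.775 Y42.900 F1018
M5
G0 X217.853 Y43.102
M4 S585
G1 X282.926 Y56.661 F2067
M5
G0 X252.296 Y13.853
M4 S874
G1 X41.882 Y74.518 F1018
M5
G0 X127.812 Y47.583
M4 S585
G1 X129.624 Y40.603 F2067
G1 X131.821 Y35.558 F2067
G1 X134.400 Y32.449 F2067
G1 X137.364 Y31.275 F2067
G1 X140.710 Y32.036 F2067
G1 X144.441 Y34.733 F2067
M5
G0 X46.980 Y60.053
M4 S585
G1 X237.242 Y69.099 F2067
G1 X226.007 Y52.310 F2067
G1 X150.612 Y37.771 F2067
G1 X244.488 Y70.513 F2067
G1 X211.083 Y38.868 F2067
M5
G0 X89.424 Y63.959
M4 S585
G1 X104.146 Y63.959 F2067
G1 X104.146 Y53.667 F2067
G1 X89.424 Y53.667 F2067
G1 X89.424 Y63.959 F2067
M5
G0 X222.527 Y87.713
M4 S874
G1 X222.704 Y80.447 F1018
G1 X211.364 Y76.121 F1018
G1 X192.555 Y74.655 F1018
G1 X170.326 Y75.968 F1018
G1 X148.727 Y79.978 F1018
G1 X131.806 Y86.604 F1018
M5
G0 X253.534 Y8.886
M4 S874
G1 X136.263 Y19.330 F1018
M5
G0 X0.000 Y0.000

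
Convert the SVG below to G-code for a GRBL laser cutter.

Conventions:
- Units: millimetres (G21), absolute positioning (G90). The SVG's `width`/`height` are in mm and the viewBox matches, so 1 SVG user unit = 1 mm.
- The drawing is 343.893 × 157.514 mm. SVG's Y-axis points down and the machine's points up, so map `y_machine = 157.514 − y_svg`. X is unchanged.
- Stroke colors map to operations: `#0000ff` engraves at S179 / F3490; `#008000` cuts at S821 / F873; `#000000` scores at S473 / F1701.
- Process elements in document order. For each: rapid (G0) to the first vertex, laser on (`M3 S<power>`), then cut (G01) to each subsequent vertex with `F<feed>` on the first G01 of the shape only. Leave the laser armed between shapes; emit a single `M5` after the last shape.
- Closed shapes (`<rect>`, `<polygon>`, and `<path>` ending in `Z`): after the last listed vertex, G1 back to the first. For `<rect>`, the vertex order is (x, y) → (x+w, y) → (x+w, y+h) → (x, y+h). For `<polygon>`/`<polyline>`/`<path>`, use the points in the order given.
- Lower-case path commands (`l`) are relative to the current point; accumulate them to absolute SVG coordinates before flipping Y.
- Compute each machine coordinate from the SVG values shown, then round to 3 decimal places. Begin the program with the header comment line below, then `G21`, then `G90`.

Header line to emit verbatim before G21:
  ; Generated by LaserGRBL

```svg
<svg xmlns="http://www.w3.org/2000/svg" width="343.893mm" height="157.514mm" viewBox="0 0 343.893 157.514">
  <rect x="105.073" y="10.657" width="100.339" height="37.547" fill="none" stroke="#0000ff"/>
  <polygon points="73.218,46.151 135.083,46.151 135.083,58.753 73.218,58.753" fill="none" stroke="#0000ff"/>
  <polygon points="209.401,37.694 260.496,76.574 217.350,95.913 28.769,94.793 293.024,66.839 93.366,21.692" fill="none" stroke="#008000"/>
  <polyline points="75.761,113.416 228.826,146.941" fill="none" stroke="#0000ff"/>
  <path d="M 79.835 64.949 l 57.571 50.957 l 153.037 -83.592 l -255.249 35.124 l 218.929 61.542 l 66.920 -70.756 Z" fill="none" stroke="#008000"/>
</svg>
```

; Generated by LaserGRBL
G21
G90
G0 X105.073 Y146.857
M3 S179
G01 X205.412 Y146.857 F3490
G01 X205.412 Y109.310
G01 X105.073 Y109.310
G01 X105.073 Y146.857
G0 X73.218 Y111.363
M3 S179
G01 X135.083 Y111.363 F3490
G01 X135.083 Y98.761
G01 X73.218 Y98.761
G01 X73.218 Y111.363
G0 X209.401 Y119.820
M3 S821
G01 X260.496 Y80.940 F873
G01 X217.350 Y61.601
G01 X28.769 Y62.721
G01 X293.024 Y90.675
G01 X93.366 Y135.822
G01 X209.401 Y119.820
G0 X75.761 Y44.098
M3 S179
G01 X228.826 Y10.573 F3490
G0 X79.835 Y92.565
M3 S821
G01 X137.406 Y41.608 F873
G01 X290.443 Y125.200
G01 X35.194 Y90.076
G01 X254.123 Y28.534
G01 X321.043 Y99.290
G01 X79.835 Y92.565
M5

1 u = 1 mm; y_m = 157.514 − y.

[1] `<rect>` rectangle, #0000ff→engrave S179 F3490: (105.073,146.857) → (205.412,146.857) → (205.412,109.310) → (105.073,109.310) → (105.073,146.857) (closed)

[2] `<polygon>` rectangle, #0000ff→engrave S179 F3490: (73.218,111.363) → (135.083,111.363) → (135.083,98.761) → (73.218,98.761) → (73.218,111.363) (closed)

[3] `<polygon>` closed polygon, #008000→cut S821 F873: (209.401,119.820) → (260.496,80.940) → (217.350,61.601) → (28.769,62.721) → (293.024,90.675) → (93.366,135.822) → (209.401,119.820) (closed)

[4] `<polyline>` line segment, #0000ff→engrave S179 F3490: (75.761,44.098) → (228.826,10.573)

[5] `<path>` closed polygon, #008000→cut S821 F873: (79.835,92.565) → (137.406,41.608) → (290.443,125.200) → (35.194,90.076) → (254.123,28.534) → (321.043,99.290) → (79.835,92.565) (closed)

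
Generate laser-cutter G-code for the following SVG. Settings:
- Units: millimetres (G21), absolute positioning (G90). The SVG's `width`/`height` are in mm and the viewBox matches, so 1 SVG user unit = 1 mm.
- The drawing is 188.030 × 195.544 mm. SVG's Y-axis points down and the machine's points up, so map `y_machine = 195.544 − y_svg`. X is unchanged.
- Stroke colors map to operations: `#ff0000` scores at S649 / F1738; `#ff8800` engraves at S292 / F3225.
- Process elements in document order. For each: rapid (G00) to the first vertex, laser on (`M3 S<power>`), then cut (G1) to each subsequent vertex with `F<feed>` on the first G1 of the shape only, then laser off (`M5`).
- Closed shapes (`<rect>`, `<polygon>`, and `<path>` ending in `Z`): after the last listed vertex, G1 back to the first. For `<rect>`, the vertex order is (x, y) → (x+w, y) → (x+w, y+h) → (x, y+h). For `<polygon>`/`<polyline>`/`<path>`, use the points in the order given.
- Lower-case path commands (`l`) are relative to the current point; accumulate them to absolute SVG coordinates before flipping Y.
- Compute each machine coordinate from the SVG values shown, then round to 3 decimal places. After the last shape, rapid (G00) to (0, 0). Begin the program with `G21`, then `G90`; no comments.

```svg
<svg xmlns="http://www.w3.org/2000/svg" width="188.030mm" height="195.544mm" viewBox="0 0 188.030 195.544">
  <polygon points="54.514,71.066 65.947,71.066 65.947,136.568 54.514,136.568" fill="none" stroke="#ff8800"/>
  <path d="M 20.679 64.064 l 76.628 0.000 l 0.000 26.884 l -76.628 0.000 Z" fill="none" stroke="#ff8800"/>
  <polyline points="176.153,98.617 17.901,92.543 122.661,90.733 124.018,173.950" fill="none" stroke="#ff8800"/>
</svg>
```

Since the viewBox matches the mm dimensions, user units are millimetres directly. The only transform is the Y-flip y_m = 195.544 − y_svg.

Shape 1 is a rectangle drawn with `<polygon>`. Its stroke #ff8800 means engrave at S292, F3225. After flipping Y the toolpath is (54.514,124.478) → (65.947,124.478) → (65.947,58.976) → (54.514,58.976) → (54.514,124.478), returning to the start.

Shape 2 is a rectangle drawn with `<path>`. Its stroke #ff8800 means engrave at S292, F3225. After flipping Y the toolpath is (20.679,131.480) → (97.307,131.480) → (97.307,104.596) → (20.679,104.596) → (20.679,131.480), returning to the start.

Shape 3 is a open polyline drawn with `<polyline>`. Its stroke #ff8800 means engrave at S292, F3225. After flipping Y the toolpath is (176.153,96.927) → (17.901,103.001) → (122.661,104.811) → (124.018,21.594).

G21
G90
G00 X54.514 Y124.478
M3 S292
G1 X65.947 Y124.478 F3225
G1 X65.947 Y58.976
G1 X54.514 Y58.976
G1 X54.514 Y124.478
M5
G00 X20.679 Y131.480
M3 S292
G1 X97.307 Y131.480 F3225
G1 X97.307 Y104.596
G1 X20.679 Y104.596
G1 X20.679 Y131.480
M5
G00 X176.153 Y96.927
M3 S292
G1 X17.901 Y103.001 F3225
G1 X122.661 Y104.811
G1 X124.018 Y21.594
M5
G00 X0.000 Y0.000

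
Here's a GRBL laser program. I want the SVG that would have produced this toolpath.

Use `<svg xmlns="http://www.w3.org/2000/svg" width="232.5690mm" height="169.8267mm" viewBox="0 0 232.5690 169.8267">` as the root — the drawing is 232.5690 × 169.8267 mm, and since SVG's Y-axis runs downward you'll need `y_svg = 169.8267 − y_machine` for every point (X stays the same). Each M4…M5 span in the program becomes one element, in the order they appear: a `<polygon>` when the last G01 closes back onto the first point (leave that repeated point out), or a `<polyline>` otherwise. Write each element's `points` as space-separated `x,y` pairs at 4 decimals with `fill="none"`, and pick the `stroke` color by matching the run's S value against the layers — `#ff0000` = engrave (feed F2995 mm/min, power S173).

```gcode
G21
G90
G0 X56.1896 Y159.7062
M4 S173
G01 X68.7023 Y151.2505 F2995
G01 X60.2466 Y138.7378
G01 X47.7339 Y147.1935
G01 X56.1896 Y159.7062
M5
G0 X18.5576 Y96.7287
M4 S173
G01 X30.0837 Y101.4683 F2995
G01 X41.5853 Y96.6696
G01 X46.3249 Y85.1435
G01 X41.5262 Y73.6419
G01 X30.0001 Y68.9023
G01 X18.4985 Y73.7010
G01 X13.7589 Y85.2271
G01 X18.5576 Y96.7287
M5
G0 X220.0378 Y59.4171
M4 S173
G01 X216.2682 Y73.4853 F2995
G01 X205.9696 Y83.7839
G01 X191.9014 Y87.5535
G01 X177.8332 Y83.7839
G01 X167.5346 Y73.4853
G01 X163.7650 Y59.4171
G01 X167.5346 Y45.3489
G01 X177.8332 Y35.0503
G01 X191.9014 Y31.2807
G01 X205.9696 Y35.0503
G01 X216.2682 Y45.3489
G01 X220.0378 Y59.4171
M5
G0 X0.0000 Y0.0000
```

<svg xmlns="http://www.w3.org/2000/svg" width="232.5690mm" height="169.8267mm" viewBox="0 0 232.5690 169.8267">
  <polygon points="56.1896,10.1205 68.7023,18.5762 60.2466,31.0889 47.7339,22.6332" fill="none" stroke="#ff0000"/>
  <polygon points="18.5576,73.0980 30.0837,68.3584 41.5853,73.1571 46.3249,84.6832 41.5262,96.1848 30.0001,100.9244 18.4985,96.1257 13.7589,84.5996" fill="none" stroke="#ff0000"/>
  <polygon points="220.0378,110.4096 216.2682,96.3414 205.9696,86.0428 191.9014,82.2732 177.8332,86.0428 167.5346,96.3414 163.7650,110.4096 167.5346,124.4778 177.8332,134.7764 191.9014,138.5460 205.9696,134.7764 216.2682,124.4778" fill="none" stroke="#ff0000"/>
</svg>

Machine Y-up, SVG Y-down with viewBox height 169.8267, so y_svg = 169.8267 − y_machine; X carries over. Every run uses S173, so all elements get stroke `#ff0000` (engrave).

Run 1: The run returns to its start, so emit a `<polygon>` with points (Y-flipped): 56.1896,10.1205 68.7023,18.5762 60.2466,31.0889 47.7339,22.6332.

Run 2: The run returns to its start, so emit a `<polygon>` with points (Y-flipped): 18.5576,73.0980 30.0837,68.3584 41.5853,73.1571 46.3249,84.6832 41.5262,96.1848 30.0001,100.9244 18.4985,96.1257 13.7589,84.5996.

Run 3: The run returns to its start, so emit a `<polygon>` with points (Y-flipped): 220.0378,110.4096 216.2682,96.3414 205.9696,86.0428 191.9014,82.2732 177.8332,86.0428 167.5346,96.3414 163.7650,110.4096 167.5346,124.4778 177.8332,134.7764 191.9014,138.5460 205.9696,134.7764 216.2682,124.4778.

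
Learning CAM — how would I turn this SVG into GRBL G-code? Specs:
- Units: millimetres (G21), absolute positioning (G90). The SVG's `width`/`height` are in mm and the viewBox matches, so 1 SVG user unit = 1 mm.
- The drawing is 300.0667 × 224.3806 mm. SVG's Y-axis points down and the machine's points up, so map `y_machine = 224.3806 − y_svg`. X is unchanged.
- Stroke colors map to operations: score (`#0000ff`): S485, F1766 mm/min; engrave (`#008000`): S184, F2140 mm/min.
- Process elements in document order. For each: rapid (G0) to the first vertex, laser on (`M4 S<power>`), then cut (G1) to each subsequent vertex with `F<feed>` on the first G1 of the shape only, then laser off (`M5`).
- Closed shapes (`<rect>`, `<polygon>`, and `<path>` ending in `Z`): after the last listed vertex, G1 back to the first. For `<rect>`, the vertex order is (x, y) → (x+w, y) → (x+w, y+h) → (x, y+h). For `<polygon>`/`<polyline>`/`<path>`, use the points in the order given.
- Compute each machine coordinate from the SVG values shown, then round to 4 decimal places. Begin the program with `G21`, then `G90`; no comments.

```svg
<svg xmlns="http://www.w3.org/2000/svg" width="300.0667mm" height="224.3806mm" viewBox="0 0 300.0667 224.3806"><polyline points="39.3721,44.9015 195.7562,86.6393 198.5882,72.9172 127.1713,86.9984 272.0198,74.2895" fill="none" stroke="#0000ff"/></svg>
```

G21
G90
G0 X39.3721 Y179.4791
M4 S485
G1 X195.7562 Y137.7413 F1766
G1 X198.5882 Y151.4634
G1 X127.1713 Y137.3822
G1 X272.0198 Y150.0911
M5

1 u = 1 mm; y_m = 224.3806 − y.

[1] `<polyline>` open polyline, #0000ff→score S485 F1766: (39.3721,179.4791) → (195.7562,137.7413) → (198.5882,151.4634) → (127.1713,137.3822) → (272.0198,150.0911)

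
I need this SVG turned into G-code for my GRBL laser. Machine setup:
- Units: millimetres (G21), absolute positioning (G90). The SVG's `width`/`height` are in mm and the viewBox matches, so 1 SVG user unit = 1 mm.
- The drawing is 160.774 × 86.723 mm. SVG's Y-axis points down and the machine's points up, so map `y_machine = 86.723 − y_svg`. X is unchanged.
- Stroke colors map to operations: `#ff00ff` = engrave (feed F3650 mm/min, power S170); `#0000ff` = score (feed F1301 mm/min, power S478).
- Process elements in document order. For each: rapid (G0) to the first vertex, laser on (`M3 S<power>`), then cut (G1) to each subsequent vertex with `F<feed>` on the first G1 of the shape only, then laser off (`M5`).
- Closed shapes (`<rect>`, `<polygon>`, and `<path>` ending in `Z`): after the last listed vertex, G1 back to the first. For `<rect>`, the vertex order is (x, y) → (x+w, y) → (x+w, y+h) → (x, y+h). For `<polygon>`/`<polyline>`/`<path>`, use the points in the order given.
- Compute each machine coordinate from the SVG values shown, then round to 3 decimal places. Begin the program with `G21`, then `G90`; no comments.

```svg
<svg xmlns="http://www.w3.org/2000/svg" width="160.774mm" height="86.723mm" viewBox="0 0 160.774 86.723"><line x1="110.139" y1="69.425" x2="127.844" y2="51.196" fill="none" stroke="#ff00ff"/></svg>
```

G21
G90
G0 X110.139 Y17.298
M3 S170
G1 X127.844 Y35.527 F3650
M5

viewBox `0 0 160.774 86.723` with mm width/height → 1 unit = 1 mm. Flip: y_m = 86.723 − y_svg.

**Shape 1** — `<line>` line segment, stroke `#ff00ff` → engrave (S170, F3650). Machine vertices: (110.139,17.298) → (127.844,35.527). Open path.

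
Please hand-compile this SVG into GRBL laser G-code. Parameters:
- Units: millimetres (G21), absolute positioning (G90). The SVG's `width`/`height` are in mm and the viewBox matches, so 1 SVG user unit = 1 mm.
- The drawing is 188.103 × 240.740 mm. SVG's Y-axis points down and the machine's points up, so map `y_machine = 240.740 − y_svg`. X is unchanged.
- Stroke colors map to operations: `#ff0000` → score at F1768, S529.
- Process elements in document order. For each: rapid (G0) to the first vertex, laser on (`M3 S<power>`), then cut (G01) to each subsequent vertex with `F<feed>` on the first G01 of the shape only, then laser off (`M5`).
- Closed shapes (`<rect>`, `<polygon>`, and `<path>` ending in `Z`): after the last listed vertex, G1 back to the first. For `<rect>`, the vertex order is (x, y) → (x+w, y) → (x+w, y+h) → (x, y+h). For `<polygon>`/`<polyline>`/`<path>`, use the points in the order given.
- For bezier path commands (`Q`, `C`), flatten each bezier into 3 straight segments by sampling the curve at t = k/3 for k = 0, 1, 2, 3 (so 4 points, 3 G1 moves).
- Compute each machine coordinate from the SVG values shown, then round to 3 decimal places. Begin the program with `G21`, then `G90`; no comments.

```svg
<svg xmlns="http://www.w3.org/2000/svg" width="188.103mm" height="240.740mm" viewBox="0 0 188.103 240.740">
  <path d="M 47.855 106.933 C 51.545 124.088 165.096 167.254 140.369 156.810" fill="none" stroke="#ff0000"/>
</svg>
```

viewBox `0 0 188.103 240.740` with mm width/height → 1 unit = 1 mm. Flip: y_m = 240.740 − y_svg.

**Shape 1** — `<path>` cubic bezier, stroke `#ff0000` → score (S529, F1768). Control points (SVG): P0=(47.855,106.933), P1=(51.545,124.088), P2=(165.096,167.254), P3=(140.369,156.810); sampled at t=k/3. Machine vertices: (47.855,133.807) → (78.975,110.931) → (128.194,88.407) → (140.369,83.930). Open path.

G21
G90
G0 X47.855 Y133.807
M3 S529
G01 X78.975 Y110.931 F1768
G01 X128.194 Y88.407
G01 X140.369 Y83.930
M5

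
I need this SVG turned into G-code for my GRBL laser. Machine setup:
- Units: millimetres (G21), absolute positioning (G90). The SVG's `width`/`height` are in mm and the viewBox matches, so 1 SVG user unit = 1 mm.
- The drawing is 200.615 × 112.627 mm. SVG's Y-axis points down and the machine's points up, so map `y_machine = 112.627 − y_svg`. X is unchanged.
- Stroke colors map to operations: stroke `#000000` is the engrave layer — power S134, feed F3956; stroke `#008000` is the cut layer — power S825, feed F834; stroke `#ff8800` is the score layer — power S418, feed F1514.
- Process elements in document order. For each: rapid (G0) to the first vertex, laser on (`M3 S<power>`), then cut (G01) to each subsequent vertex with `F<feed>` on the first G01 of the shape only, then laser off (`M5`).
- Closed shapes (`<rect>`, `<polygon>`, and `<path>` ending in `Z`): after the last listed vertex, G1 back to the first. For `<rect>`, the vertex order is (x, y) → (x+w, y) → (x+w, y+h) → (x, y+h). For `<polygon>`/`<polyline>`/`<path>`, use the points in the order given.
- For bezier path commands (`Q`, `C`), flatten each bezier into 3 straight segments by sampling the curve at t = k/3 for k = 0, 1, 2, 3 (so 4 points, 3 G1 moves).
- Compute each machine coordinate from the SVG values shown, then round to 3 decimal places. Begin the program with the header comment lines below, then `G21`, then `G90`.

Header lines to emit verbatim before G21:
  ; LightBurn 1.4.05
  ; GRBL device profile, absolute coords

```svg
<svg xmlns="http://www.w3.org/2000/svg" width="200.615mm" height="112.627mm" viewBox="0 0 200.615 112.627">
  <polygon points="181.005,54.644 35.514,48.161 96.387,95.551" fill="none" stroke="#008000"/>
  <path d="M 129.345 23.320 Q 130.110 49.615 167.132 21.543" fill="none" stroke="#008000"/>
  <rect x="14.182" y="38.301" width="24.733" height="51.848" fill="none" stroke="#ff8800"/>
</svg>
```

; LightBurn 1.4.05
; GRBL device profile, absolute coords
G21
G90
G0 X181.005 Y57.983
M3 S825
G01 X35.514 Y64.466 F834
G01 X96.387 Y17.076
G01 X181.005 Y57.983
M5
G0 X129.345 Y89.307
M3 S825
G01 X133.884 Y77.818 F834
G01 X146.479 Y78.410
G01 X167.132 Y91.084
M5
G0 X14.182 Y74.326
M3 S418
G01 X38.915 Y74.326 F1514
G01 X38.915 Y22.478
G01 X14.182 Y22.478
G01 X14.182 Y74.326
M5

1 u = 1 mm; y_m = 112.627 − y.

[1] `<polygon>` closed polygon, #008000→cut S825 F834: (181.005,57.983) → (35.514,64.466) → (96.387,17.076) → (181.005,57.983) (closed)

[2] `<path>` quadratic bezier, #008000→cut S825 F834: (129.345,89.307) → (133.884,77.818) → (146.479,78.410) → (167.132,91.084)

[3] `<rect>` rectangle, #ff8800→score S418 F1514: (14.182,74.326) → (38.915,74.326) → (38.915,22.478) → (14.182,22.478) → (14.182,74.326) (closed)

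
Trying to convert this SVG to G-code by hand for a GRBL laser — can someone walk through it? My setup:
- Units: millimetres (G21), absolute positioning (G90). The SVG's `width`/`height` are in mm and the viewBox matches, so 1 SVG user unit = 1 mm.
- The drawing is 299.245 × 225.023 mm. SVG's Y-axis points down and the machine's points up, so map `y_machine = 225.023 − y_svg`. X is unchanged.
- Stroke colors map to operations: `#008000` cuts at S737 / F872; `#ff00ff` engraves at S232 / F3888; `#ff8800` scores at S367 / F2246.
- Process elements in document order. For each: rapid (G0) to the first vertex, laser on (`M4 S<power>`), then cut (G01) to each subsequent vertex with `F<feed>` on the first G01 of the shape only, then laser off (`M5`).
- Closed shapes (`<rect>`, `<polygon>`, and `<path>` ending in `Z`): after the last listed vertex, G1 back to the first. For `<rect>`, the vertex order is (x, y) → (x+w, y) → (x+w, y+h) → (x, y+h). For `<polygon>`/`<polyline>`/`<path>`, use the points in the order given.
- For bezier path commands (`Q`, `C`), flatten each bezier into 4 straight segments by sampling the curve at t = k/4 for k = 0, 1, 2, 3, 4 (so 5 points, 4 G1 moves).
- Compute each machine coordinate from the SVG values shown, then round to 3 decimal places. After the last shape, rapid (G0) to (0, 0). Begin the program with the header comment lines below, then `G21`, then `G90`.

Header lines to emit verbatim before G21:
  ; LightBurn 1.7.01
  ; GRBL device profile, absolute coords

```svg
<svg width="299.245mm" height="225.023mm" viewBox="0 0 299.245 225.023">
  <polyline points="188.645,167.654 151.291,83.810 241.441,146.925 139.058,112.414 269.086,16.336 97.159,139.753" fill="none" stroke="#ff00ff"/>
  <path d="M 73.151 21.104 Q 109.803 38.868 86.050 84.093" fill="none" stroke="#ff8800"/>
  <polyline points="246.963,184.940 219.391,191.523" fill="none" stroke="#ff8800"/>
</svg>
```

; LightBurn 1.7.01
; GRBL device profile, absolute coords
G21
G90
G0 X188.645 Y57.369
M4 S232
G01 X151.291 Y141.213 F3888
G01 X241.441 Y78.098
G01 X139.058 Y112.609
G01 X269.086 Y208.687
G01 X97.159 Y85.270
M5
G0 X73.151 Y203.919
M4 S367
G01 X87.702 Y193.321 F2246
G01 X94.702 Y179.290
G01 X94.151 Y161.826
G01 X86.050 Y140.930
M5
G0 X246.963 Y40.083
M4 S367
G01 X219.391 Y33.500 F2246
M5
G0 X0.000 Y0.000

Since the viewBox matches the mm dimensions, user units are millimetres directly. The only transform is the Y-flip y_m = 225.023 − y_svg.

Shape 1 is a open polyline drawn with `<polyline>`. Its stroke #ff00ff means engrave at S232, F3888. After flipping Y the toolpath is (188.645,57.369) → (151.291,141.213) → (241.441,78.098) → (139.058,112.609) → (269.086,208.687) → (97.159,85.270).

Shape 2 is a quadratic bezier drawn with `<path>`. Its stroke #ff8800 means score at S367, F2246. After flipping Y the toolpath is (73.151,203.919) → (87.702,193.321) → (94.702,179.290) → (94.151,161.826) → (86.050,140.930).

Shape 3 is a line segment drawn with `<polyline>`. Its stroke #ff8800 means score at S367, F2246. After flipping Y the toolpath is (246.963,40.083) → (219.391,33.500).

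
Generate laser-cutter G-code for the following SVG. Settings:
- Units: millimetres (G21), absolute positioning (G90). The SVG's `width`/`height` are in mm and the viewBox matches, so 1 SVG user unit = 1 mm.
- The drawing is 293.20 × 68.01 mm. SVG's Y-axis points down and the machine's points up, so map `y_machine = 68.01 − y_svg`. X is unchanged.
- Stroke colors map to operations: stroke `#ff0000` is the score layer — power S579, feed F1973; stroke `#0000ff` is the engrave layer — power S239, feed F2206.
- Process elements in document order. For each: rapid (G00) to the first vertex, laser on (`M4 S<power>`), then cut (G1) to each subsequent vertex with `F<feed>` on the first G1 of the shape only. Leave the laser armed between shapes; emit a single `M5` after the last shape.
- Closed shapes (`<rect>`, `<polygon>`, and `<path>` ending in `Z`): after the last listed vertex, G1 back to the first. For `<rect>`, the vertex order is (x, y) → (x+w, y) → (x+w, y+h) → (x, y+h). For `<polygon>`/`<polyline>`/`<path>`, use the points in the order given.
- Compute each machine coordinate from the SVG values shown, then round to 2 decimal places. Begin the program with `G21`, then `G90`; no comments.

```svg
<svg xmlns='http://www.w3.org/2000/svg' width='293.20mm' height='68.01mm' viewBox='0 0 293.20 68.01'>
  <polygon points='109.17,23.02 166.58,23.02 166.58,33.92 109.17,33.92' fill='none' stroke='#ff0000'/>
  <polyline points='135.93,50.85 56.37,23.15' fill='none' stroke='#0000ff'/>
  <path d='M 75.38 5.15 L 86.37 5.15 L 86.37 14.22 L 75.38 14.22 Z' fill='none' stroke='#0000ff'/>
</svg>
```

1 u = 1 mm; y_m = 68.01 − y.

[1] `<polygon>` rectangle, #ff0000→score S579 F1973: (109.17,44.99) → (166.58,44.99) → (166.58,34.09) → (109.17,34.09) → (109.17,44.99) (closed)

[2] `<polyline>` line segment, #0000ff→engrave S239 F2206: (135.93,17.16) → (56.37,44.86)

[3] `<path>` rectangle, #0000ff→engrave S239 F2206: (75.38,62.86) → (86.37,62.86) → (86.37,53.79) → (75.38,53.79) → (75.38,62.86) (closed)

G21
G90
G00 X109.17 Y44.99
M4 S579
G1 X166.58 Y44.99 F1973
G1 X166.58 Y34.09
G1 X109.17 Y34.09
G1 X109.17 Y44.99
G00 X135.93 Y17.16
M4 S239
G1 X56.37 Y44.86 F2206
G00 X75.38 Y62.86
M4 S239
G1 X86.37 Y62.86 F2206
G1 X86.37 Y53.79
G1 X75.38 Y53.79
G1 X75.38 Y62.86
M5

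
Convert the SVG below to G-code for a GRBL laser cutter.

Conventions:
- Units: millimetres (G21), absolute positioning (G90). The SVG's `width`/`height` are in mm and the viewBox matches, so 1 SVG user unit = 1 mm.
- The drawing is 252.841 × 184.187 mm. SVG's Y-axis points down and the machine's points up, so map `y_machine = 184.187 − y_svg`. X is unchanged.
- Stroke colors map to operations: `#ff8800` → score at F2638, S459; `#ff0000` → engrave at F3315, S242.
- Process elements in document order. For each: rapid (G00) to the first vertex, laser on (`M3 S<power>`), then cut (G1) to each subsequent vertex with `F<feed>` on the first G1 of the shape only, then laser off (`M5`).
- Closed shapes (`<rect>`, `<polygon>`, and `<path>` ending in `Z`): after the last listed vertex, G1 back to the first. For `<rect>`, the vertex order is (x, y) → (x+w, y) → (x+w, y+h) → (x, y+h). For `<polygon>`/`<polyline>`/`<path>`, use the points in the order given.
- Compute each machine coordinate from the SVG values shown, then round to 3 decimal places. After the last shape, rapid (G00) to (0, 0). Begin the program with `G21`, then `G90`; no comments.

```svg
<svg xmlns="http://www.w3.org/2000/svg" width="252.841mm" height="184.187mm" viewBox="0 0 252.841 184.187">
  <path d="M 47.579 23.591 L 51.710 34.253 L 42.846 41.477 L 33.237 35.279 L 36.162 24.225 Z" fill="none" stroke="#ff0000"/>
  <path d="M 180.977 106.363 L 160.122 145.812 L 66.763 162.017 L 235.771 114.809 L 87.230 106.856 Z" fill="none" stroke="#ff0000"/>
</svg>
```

G21
G90
G00 X47.579 Y160.596
M3 S242
G1 X51.710 Y149.934 F3315
G1 X42.846 Y142.710
G1 X33.237 Y148.908
G1 X36.162 Y159.962
G1 X47.579 Y160.596
M5
G00 X180.977 Y77.824
M3 S242
G1 X160.122 Y38.375 F3315
G1 X66.763 Y22.170
G1 X235.771 Y69.378
G1 X87.230 Y77.331
G1 X180.977 Y77.824
M5
G00 X0.000 Y0.000

viewBox `0 0 252.841 184.187` with mm width/height → 1 unit = 1 mm. Flip: y_m = 184.187 − y_svg.

**Shape 1** — `<path>` regular polygon, stroke `#ff0000` → engrave (S242, F3315). Machine vertices: (47.579,160.596) → (51.710,149.934) → (42.846,142.710) → (33.237,148.908) → (36.162,159.962) → (47.579,160.596). Closed: final G1 returns to the first vertex.

**Shape 2** — `<path>` closed polygon, stroke `#ff0000` → engrave (S242, F3315). Machine vertices: (180.977,77.824) → (160.122,38.375) → (66.763,22.170) → (235.771,69.378) → (87.230,77.331) → (180.977,77.824). Closed: final G1 returns to the first vertex.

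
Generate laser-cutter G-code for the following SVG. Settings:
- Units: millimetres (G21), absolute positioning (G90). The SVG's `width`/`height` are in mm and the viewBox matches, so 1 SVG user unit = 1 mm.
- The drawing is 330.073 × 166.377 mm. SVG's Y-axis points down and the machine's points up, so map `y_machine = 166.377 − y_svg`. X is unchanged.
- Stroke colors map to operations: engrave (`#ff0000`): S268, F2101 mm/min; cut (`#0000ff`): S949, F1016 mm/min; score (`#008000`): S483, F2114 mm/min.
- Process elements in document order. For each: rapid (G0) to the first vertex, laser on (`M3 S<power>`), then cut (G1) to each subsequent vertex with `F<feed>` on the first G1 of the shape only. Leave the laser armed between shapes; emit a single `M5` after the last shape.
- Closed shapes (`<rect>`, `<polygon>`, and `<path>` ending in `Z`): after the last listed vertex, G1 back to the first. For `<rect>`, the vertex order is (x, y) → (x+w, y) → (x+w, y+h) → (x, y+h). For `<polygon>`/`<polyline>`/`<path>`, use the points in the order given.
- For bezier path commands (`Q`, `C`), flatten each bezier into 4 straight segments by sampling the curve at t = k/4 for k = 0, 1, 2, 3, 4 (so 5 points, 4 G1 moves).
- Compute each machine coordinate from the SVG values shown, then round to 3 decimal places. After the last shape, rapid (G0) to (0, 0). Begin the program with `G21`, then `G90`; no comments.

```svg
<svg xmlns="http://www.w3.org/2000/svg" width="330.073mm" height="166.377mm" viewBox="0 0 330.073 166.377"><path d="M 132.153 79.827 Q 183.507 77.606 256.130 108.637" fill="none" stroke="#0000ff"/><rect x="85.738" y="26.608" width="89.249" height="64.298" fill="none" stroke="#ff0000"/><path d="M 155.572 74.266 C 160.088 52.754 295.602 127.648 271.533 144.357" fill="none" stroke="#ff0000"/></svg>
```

viewBox `0 0 330.073 166.377` with mm width/height → 1 unit = 1 mm. Flip: y_m = 166.377 − y_svg.

**Shape 1** — `<path>` quadratic bezier, stroke `#0000ff` → cut (S949, F1016). Control points (SVG): P0=(132.153,79.827), P1=(183.507,77.606), P2=(256.130,108.637); sampled at t=k/4. Machine vertices: (132.153,86.550) → (159.159,85.582) → (188.824,80.458) → (221.148,71.177) → (256.130,57.740). Open path.

**Shape 2** — `<rect>` rectangle, stroke `#ff0000` → engrave (S268, F2101). Machine vertices: (85.738,139.769) → (174.987,139.769) → (174.987,75.471) → (85.738,75.471) → (85.738,139.769). Closed: final G1 returns to the first vertex.

**Shape 3** — `<path>` cubic bezier, stroke `#ff0000` → engrave (S268, F2101). Control points (SVG): P0=(155.572,74.266), P1=(160.088,52.754), P2=(295.602,127.648), P3=(271.533,144.357); sampled at t=k/4. Machine vertices: (155.572,92.111) → (178.981,92.584) → (224.272,71.398) → (264.203,43.046) → (271.533,22.020). Open path.

G21
G90
G0 X132.153 Y86.550
M3 S949
G1 X159.159 Y85.582 F1016
G1 X188.824 Y80.458
G1 X221.148 Y71.177
G1 X256.130 Y57.740
G0 X85.738 Y139.769
M3 S268
G1 X174.987 Y139.769 F2101
G1 X174.987 Y75.471
G1 X85.738 Y75.471
G1 X85.738 Y139.769
G0 X155.572 Y92.111
M3 S268
G1 X178.981 Y92.584 F2101
G1 X224.272 Y71.398
G1 X264.203 Y43.046
G1 X271.533 Y22.020
M5
G0 X0.000 Y0.000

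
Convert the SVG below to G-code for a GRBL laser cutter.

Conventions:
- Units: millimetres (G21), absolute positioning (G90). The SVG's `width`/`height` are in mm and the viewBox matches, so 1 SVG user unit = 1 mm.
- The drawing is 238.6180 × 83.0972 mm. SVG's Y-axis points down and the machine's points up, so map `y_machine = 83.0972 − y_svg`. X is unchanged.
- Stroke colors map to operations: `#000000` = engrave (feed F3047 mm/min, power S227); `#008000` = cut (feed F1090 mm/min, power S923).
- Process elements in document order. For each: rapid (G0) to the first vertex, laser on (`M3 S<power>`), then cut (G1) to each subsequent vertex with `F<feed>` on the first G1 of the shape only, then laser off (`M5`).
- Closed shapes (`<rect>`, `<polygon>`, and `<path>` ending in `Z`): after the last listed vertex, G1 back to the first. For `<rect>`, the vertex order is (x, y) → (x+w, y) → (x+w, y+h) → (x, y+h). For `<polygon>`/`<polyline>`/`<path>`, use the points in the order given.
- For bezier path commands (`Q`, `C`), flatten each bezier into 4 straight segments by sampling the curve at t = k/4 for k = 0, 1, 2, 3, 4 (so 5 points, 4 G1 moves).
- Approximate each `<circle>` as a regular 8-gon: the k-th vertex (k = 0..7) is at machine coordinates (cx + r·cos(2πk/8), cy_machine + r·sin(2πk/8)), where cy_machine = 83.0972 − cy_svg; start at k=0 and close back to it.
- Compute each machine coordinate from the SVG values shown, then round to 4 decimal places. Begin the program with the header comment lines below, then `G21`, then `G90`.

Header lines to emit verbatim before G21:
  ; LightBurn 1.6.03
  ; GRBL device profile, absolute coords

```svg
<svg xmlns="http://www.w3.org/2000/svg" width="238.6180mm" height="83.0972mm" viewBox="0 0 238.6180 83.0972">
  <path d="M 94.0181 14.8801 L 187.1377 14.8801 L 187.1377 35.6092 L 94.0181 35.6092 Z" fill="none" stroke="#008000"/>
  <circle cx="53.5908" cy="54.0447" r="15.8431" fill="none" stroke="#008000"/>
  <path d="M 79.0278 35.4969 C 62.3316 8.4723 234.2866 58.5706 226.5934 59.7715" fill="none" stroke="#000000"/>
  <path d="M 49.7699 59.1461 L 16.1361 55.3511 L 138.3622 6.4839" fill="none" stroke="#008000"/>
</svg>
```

; LightBurn 1.6.03
; GRBL device profile, absolute coords
G21
G90
G0 X94.0181 Y68.2171
M3 S923
G1 X187.1377 Y68.2171 F1090
G1 X187.1377 Y47.4880
G1 X94.0181 Y47.4880
G1 X94.0181 Y68.2171
M5
G0 X69.4339 Y29.0525
M3 S923
G1 X64.7936 Y40.2553 F1090
G1 X53.5908 Y44.8956
G1 X42.3880 Y40.2553
G1 X37.7477 Y29.0525
G1 X42.3880 Y17.8497
G1 X53.5908 Y13.2094
G1 X64.7936 Y17.8497
G1 X69.4339 Y29.0525
M5
G0 X79.0278 Y47.6003
M3 S227
G1 X96.1231 Y55.3773 F3047
G1 X149.4345 Y46.0476
G1 X204.4339 Y31.4256
G1 X226.5934 Y23.3257
M5
G0 X49.7699 Y23.9511
M3 S923
G1 X16.1361 Y27.7461 F1090
G1 X138.3622 Y76.6133
M5

viewBox `0 0 238.6180 83.0972` with mm width/height → 1 unit = 1 mm. Flip: y_m = 83.0972 − y_svg.

**Shape 1** — `<path>` rectangle, stroke `#008000` → cut (S923, F1090). Machine vertices: (94.0181,68.2171) → (187.1377,68.2171) → (187.1377,47.4880) → (94.0181,47.4880) → (94.0181,68.2171). Closed: final G1 returns to the first vertex.

**Shape 2** — `<circle>` circle, stroke `#008000` → cut (S923, F1090). Machine vertices: (69.4339,29.0525) → (64.7936,40.2553) → (53.5908,44.8956) → (42.3880,40.2553) → (37.7477,29.0525) → (42.3880,17.8497) → (53.5908,13.2094) → (64.7936,17.8497) → (69.4339,29.0525). Closed: final G1 returns to the first vertex.

**Shape 3** — `<path>` cubic bezier, stroke `#000000` → engrave (S227, F3047). Control points (SVG): P0=(79.0278,35.4969), P1=(62.3316,8.4723), P2=(234.2866,58.5706), P3=(226.5934,59.7715); sampled at t=k/4. Machine vertices: (79.0278,47.6003) → (96.1231,55.3773) → (149.4345,46.0476) → (204.4339,31.4256) → (226.5934,23.3257). Open path.

**Shape 4** — `<path>` open polyline, stroke `#008000` → cut (S923, F1090). Machine vertices: (49.7699,23.9511) → (16.1361,27.7461) → (138.3622,76.6133). Open path.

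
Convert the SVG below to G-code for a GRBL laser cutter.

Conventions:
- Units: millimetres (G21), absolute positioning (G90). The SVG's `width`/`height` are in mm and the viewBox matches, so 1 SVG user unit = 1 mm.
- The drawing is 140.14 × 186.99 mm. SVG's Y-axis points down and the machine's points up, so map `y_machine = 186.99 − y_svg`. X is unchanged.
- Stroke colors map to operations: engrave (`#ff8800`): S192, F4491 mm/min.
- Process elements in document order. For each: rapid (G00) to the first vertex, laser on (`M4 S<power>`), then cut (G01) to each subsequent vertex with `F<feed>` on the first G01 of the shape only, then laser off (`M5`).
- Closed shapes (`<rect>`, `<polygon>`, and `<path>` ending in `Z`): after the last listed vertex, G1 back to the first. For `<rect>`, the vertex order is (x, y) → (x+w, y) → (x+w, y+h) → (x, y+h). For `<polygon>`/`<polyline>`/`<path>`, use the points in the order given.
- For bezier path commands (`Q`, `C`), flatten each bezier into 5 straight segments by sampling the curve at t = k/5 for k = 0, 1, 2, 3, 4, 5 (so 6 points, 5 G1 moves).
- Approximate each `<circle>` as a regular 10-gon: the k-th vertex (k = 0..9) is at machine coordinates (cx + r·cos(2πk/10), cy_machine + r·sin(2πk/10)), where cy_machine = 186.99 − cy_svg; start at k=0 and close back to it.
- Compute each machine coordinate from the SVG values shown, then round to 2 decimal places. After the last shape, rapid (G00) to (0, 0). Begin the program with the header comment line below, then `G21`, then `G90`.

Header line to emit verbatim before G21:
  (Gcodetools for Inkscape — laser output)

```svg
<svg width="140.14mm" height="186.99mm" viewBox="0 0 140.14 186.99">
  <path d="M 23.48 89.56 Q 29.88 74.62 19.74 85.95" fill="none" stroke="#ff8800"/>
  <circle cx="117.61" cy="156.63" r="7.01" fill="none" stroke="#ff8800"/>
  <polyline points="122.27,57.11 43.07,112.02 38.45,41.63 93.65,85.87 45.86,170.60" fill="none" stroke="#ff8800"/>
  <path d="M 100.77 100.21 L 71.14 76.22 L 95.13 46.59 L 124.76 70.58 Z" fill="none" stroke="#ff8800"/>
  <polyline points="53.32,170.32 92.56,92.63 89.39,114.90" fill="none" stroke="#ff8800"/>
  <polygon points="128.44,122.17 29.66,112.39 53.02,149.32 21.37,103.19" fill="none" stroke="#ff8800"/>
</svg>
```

1 u = 1 mm; y_m = 186.99 − y.

[1] `<path>` quadratic bezier, #ff8800→engrave S192 F4491: (23.48,97.43) → (25.38,102.36) → (25.95,105.18) → (25.21,105.90) → (23.13,104.52) → (19.74,101.04)

[2] `<circle>` circle, #ff8800→engrave S192 F4491: (124.62,30.36) → (123.28,34.48) → (119.78,37.03) → (115.44,37.03) → (111.94,34.48) → (110.60,30.36) → (111.94,26.24) → (115.44,23.69) → (119.78,23.69) → (123.28,26.24) → (124.62,30.36) (closed)

[3] `<polyline>` open polyline, #ff8800→engrave S192 F4491: (122.27,129.88) → (43.07,74.97) → (38.45,145.36) → (93.65,101.12) → (45.86,16.39)

[4] `<path>` regular polygon, #ff8800→engrave S192 F4491: (100.77,86.78) → (71.14,110.77) → (95.13,140.40) → (124.76,116.41) → (100.77,86.78) (closed)

[5] `<polyline>` open polyline, #ff8800→engrave S192 F4491: (53.32,16.67) → (92.56,94.36) → (89.39,72.09)

[6] `<polygon>` closed polygon, #ff8800→engrave S192 F4491: (128.44,64.82) → (29.66,74.60) → (53.02,37.67) → (21.37,83.80) → (128.44,64.82) (closed)

(Gcodetools for Inkscape — laser output)
G21
G90
G00 X23.48 Y97.43
M4 S192
G01 X25.38 Y102.36 F4491
G01 X25.95 Y105.18
G01 X25.21 Y105.90
G01 X23.13 Y104.52
G01 X19.74 Y101.04
M5
G00 X124.62 Y30.36
M4 S192
G01 X123.28 Y34.48 F4491
G01 X119.78 Y37.03
G01 X115.44 Y37.03
G01 X111.94 Y34.48
G01 X110.60 Y30.36
G01 X111.94 Y26.24
G01 X115.44 Y23.69
G01 X119.78 Y23.69
G01 X123.28 Y26.24
G01 X124.62 Y30.36
M5
G00 X122.27 Y129.88
M4 S192
G01 X43.07 Y74.97 F4491
G01 X38.45 Y145.36
G01 X93.65 Y101.12
G01 X45.86 Y16.39
M5
G00 X100.77 Y86.78
M4 S192
G01 X71.14 Y110.77 F4491
G01 X95.13 Y140.40
G01 X124.76 Y116.41
G01 X100.77 Y86.78
M5
G00 X53.32 Y16.67
M4 S192
G01 X92.56 Y94.36 F4491
G01 X89.39 Y72.09
M5
G00 X128.44 Y64.82
M4 S192
G01 X29.66 Y74.60 F4491
G01 X53.02 Y37.67
G01 X21.37 Y83.80
G01 X128.44 Y64.82
M5
G00 X0.00 Y0.00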